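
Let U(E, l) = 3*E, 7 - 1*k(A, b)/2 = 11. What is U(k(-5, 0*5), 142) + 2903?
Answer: 2879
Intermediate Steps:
k(A, b) = -8 (k(A, b) = 14 - 2*11 = 14 - 22 = -8)
U(k(-5, 0*5), 142) + 2903 = 3*(-8) + 2903 = -24 + 2903 = 2879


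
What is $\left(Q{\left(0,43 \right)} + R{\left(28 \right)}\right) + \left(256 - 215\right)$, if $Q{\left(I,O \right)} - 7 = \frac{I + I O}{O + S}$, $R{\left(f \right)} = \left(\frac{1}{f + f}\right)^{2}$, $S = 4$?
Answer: $\frac{150529}{3136} \approx 48.0$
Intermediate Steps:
$R{\left(f \right)} = \frac{1}{4 f^{2}}$ ($R{\left(f \right)} = \left(\frac{1}{2 f}\right)^{2} = \frac{1}{4 f^{2}}$)
$Q{\left(I,O \right)} = 7 + \frac{I + I O}{4 + O}$ ($Q{\left(I,O \right)} = 7 + \frac{I + I O}{O + 4} = 7 + \frac{I + I O}{4 + O}$)
$\left(Q{\left(0,43 \right)} + R{\left(28 \right)}\right) + \left(256 - 215\right) = \left(\frac{28 + 0 + 7 \cdot 43 + 0 \cdot 43}{4 + 43} + \frac{1}{4 \cdot 784}\right) + \left(256 - 215\right) = \left(\frac{28 + 0 + 301 + 0}{47} + \frac{1}{4} \cdot \frac{1}{784}\right) + \left(256 - 215\right) = \left(\frac{1}{47} \cdot 329 + \frac{1}{3136}\right) + 41 = \left(7 + \frac{1}{3136}\right) + 41 = \frac{21953}{3136} + 41 = \frac{150529}{3136}$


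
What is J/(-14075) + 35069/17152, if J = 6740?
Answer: 75598339/48282880 ≈ 1.5657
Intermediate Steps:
J/(-14075) + 35069/17152 = 6740/(-14075) + 35069/17152 = 6740*(-1/14075) + 35069*(1/17152) = -1348/2815 + 35069/17152 = 75598339/48282880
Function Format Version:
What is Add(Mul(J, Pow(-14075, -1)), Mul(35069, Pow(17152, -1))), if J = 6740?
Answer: Rational(75598339, 48282880) ≈ 1.5657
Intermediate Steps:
Add(Mul(J, Pow(-14075, -1)), Mul(35069, Pow(17152, -1))) = Add(Mul(6740, Pow(-14075, -1)), Mul(35069, Pow(17152, -1))) = Add(Mul(6740, Rational(-1, 14075)), Mul(35069, Rational(1, 17152))) = Add(Rational(-1348, 2815), Rational(35069, 17152)) = Rational(75598339, 48282880)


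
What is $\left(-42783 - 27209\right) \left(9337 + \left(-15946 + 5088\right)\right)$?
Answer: $106457832$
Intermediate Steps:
$\left(-42783 - 27209\right) \left(9337 + \left(-15946 + 5088\right)\right) = - 69992 \left(9337 - 10858\right) = \left(-69992\right) \left(-1521\right) = 106457832$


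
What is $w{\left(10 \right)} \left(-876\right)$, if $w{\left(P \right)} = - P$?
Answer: $8760$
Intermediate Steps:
$w{\left(10 \right)} \left(-876\right) = \left(-1\right) 10 \left(-876\right) = \left(-10\right) \left(-876\right) = 8760$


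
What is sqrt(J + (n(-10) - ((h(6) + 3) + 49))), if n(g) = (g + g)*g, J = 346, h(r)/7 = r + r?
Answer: sqrt(410) ≈ 20.248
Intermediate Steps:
h(r) = 14*r (h(r) = 7*(r + r) = 7*(2*r) = 14*r)
n(g) = 2*g**2 (n(g) = (2*g)*g = 2*g**2)
sqrt(J + (n(-10) - ((h(6) + 3) + 49))) = sqrt(346 + (2*(-10)**2 - ((14*6 + 3) + 49))) = sqrt(346 + (2*100 - ((84 + 3) + 49))) = sqrt(346 + (200 - (87 + 49))) = sqrt(346 + (200 - 1*136)) = sqrt(346 + (200 - 136)) = sqrt(346 + 64) = sqrt(410)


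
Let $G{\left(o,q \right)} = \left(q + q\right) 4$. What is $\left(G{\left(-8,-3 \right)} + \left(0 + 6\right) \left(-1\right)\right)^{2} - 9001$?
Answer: $-8101$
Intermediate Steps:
$G{\left(o,q \right)} = 8 q$ ($G{\left(o,q \right)} = 2 q 4 = 8 q$)
$\left(G{\left(-8,-3 \right)} + \left(0 + 6\right) \left(-1\right)\right)^{2} - 9001 = \left(8 \left(-3\right) + \left(0 + 6\right) \left(-1\right)\right)^{2} - 9001 = \left(-24 + 6 \left(-1\right)\right)^{2} - 9001 = \left(-24 - 6\right)^{2} - 9001 = \left(-30\right)^{2} - 9001 = 900 - 9001 = -8101$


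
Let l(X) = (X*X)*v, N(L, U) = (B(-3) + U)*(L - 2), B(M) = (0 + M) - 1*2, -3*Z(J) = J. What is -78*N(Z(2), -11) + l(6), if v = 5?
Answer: -3148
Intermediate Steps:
Z(J) = -J/3
B(M) = -2 + M (B(M) = M - 2 = -2 + M)
N(L, U) = (-5 + U)*(-2 + L) (N(L, U) = ((-2 - 3) + U)*(L - 2) = (-5 + U)*(-2 + L))
l(X) = 5*X² (l(X) = (X*X)*5 = X²*5 = 5*X²)
-78*N(Z(2), -11) + l(6) = -78*(10 - (-5)*2/3 - 2*(-11) - ⅓*2*(-11)) + 5*6² = -78*(10 - 5*(-⅔) + 22 - ⅔*(-11)) + 5*36 = -78*(10 + 10/3 + 22 + 22/3) + 180 = -78*128/3 + 180 = -3328 + 180 = -3148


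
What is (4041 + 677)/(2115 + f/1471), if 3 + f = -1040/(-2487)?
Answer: 1232873049/552675781 ≈ 2.2307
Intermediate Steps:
f = -6421/2487 (f = -3 - 1040/(-2487) = -3 - 1040*(-1)/2487 = -3 - 1*(-1040/2487) = -3 + 1040/2487 = -6421/2487 ≈ -2.5818)
(4041 + 677)/(2115 + f/1471) = (4041 + 677)/(2115 - 6421/2487/1471) = 4718/(2115 - 6421/2487*1/1471) = 4718/(2115 - 6421/3658377) = 4718/(7737460934/3658377) = 4718*(3658377/7737460934) = 1232873049/552675781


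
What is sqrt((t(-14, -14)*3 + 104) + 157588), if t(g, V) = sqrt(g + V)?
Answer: sqrt(157692 + 6*I*sqrt(7)) ≈ 397.1 + 0.02*I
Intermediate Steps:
t(g, V) = sqrt(V + g)
sqrt((t(-14, -14)*3 + 104) + 157588) = sqrt((sqrt(-14 - 14)*3 + 104) + 157588) = sqrt((sqrt(-28)*3 + 104) + 157588) = sqrt(((2*I*sqrt(7))*3 + 104) + 157588) = sqrt((6*I*sqrt(7) + 104) + 157588) = sqrt((104 + 6*I*sqrt(7)) + 157588) = sqrt(157692 + 6*I*sqrt(7))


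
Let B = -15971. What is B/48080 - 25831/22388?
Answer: -399878307/269103760 ≈ -1.4860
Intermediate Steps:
B/48080 - 25831/22388 = -15971/48080 - 25831/22388 = -399878307/269103760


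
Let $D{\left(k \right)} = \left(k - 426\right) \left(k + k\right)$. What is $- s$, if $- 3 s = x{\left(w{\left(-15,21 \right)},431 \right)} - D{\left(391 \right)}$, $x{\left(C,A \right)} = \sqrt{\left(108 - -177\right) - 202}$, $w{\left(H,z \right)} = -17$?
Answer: $\frac{27370}{3} + \frac{\sqrt{83}}{3} \approx 9126.4$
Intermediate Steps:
$x{\left(C,A \right)} = \sqrt{83}$ ($x{\left(C,A \right)} = \sqrt{\left(108 + 177\right) - 202} = \sqrt{285 - 202} = \sqrt{83}$)
$D{\left(k \right)} = 2 k \left(-426 + k\right)$ ($D{\left(k \right)} = \left(-426 + k\right) 2 k = 2 k \left(-426 + k\right)$)
$s = - \frac{27370}{3} - \frac{\sqrt{83}}{3}$ ($s = - \frac{\sqrt{83} - 2 \cdot 391 \left(-426 + 391\right)}{3} = - \frac{\sqrt{83} - 2 \cdot 391 \left(-35\right)}{3} = - \frac{\sqrt{83} - -27370}{3} = - \frac{\sqrt{83} + 27370}{3} = - \frac{27370 + \sqrt{83}}{3} = - \frac{27370}{3} - \frac{\sqrt{83}}{3} \approx -9126.4$)
$- s = - (- \frac{27370}{3} - \frac{\sqrt{83}}{3}) = \frac{27370}{3} + \frac{\sqrt{83}}{3}$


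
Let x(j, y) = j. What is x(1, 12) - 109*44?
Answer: -4795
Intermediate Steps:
x(1, 12) - 109*44 = 1 - 109*44 = 1 - 4796 = -4795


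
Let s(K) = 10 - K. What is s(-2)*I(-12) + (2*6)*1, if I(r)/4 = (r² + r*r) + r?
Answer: 13260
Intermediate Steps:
I(r) = 4*r + 8*r² (I(r) = 4*((r² + r*r) + r) = 4*((r² + r²) + r) = 4*(2*r² + r) = 4*(r + 2*r²) = 4*r + 8*r²)
s(-2)*I(-12) + (2*6)*1 = (10 - 1*(-2))*(4*(-12)*(1 + 2*(-12))) + (2*6)*1 = (10 + 2)*(4*(-12)*(1 - 24)) + 12*1 = 12*(4*(-12)*(-23)) + 12 = 12*1104 + 12 = 13248 + 12 = 13260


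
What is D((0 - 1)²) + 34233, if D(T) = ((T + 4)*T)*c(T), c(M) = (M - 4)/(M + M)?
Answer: 68451/2 ≈ 34226.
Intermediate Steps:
c(M) = (-4 + M)/(2*M) (c(M) = (-4 + M)/((2*M)) = (-4 + M)*(1/(2*M)) = (-4 + M)/(2*M))
D(T) = (-4 + T)*(4 + T)/2 (D(T) = ((T + 4)*T)*((-4 + T)/(2*T)) = ((4 + T)*T)*((-4 + T)/(2*T)) = (T*(4 + T))*((-4 + T)/(2*T)) = (-4 + T)*(4 + T)/2)
D((0 - 1)²) + 34233 = (-8 + ((0 - 1)²)²/2) + 34233 = (-8 + ((-1)²)²/2) + 34233 = (-8 + (½)*1²) + 34233 = (-8 + (½)*1) + 34233 = (-8 + ½) + 34233 = -15/2 + 34233 = 68451/2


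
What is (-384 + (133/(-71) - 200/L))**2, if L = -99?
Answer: 7279759798609/49406841 ≈ 1.4734e+5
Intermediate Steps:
(-384 + (133/(-71) - 200/L))**2 = (-384 + (133/(-71) - 200/(-99)))**2 = (-384 + (133*(-1/71) - 200*(-1/99)))**2 = (-384 + (-133/71 + 200/99))**2 = (-384 + 1033/7029)**2 = (-2698103/7029)**2 = 7279759798609/49406841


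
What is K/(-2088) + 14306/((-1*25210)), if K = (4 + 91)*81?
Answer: -12436771/2924360 ≈ -4.2528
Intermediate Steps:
K = 7695 (K = 95*81 = 7695)
K/(-2088) + 14306/((-1*25210)) = 7695/(-2088) + 14306/((-1*25210)) = 7695*(-1/2088) + 14306/(-25210) = -855/232 + 14306*(-1/25210) = -855/232 - 7153/12605 = -12436771/2924360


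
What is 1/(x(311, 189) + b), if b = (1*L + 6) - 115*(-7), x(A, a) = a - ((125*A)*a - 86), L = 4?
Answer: -1/7346285 ≈ -1.3612e-7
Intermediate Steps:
x(A, a) = 86 + a - 125*A*a (x(A, a) = a - (125*A*a - 86) = a - (-86 + 125*A*a) = a + (86 - 125*A*a) = 86 + a - 125*A*a)
b = 815 (b = (1*4 + 6) - 115*(-7) = (4 + 6) + 805 = 10 + 805 = 815)
1/(x(311, 189) + b) = 1/((86 + 189 - 125*311*189) + 815) = 1/((86 + 189 - 7347375) + 815) = 1/(-7347100 + 815) = 1/(-7346285) = -1/7346285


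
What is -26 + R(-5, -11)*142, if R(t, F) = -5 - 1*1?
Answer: -878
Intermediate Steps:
R(t, F) = -6 (R(t, F) = -5 - 1 = -6)
-26 + R(-5, -11)*142 = -26 - 6*142 = -26 - 852 = -878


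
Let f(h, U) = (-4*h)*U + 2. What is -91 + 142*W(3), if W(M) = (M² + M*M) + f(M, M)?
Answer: -2363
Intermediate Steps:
f(h, U) = 2 - 4*U*h (f(h, U) = -4*U*h + 2 = 2 - 4*U*h)
W(M) = 2 - 2*M² (W(M) = (M² + M*M) + (2 - 4*M*M) = (M² + M²) + (2 - 4*M²) = 2*M² + (2 - 4*M²) = 2 - 2*M²)
-91 + 142*W(3) = -91 + 142*(2 - 2*3²) = -91 + 142*(2 - 2*9) = -91 + 142*(2 - 18) = -91 + 142*(-16) = -91 - 2272 = -2363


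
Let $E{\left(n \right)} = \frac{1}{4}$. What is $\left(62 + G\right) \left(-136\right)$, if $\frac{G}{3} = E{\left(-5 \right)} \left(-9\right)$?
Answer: $-7514$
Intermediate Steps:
$E{\left(n \right)} = \frac{1}{4}$
$G = - \frac{27}{4}$ ($G = 3 \cdot \frac{1}{4} \left(-9\right) = 3 \left(- \frac{9}{4}\right) = - \frac{27}{4} \approx -6.75$)
$\left(62 + G\right) \left(-136\right) = \left(62 - \frac{27}{4}\right) \left(-136\right) = \frac{221}{4} \left(-136\right) = -7514$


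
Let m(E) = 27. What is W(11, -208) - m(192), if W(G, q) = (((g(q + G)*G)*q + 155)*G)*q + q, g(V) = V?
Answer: -1031638843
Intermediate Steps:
W(G, q) = q + G*q*(155 + G*q*(G + q)) (W(G, q) = ((((q + G)*G)*q + 155)*G)*q + q = ((((G + q)*G)*q + 155)*G)*q + q = (((G*(G + q))*q + 155)*G)*q + q = ((G*q*(G + q) + 155)*G)*q + q = ((155 + G*q*(G + q))*G)*q + q = (G*(155 + G*q*(G + q)))*q + q = G*q*(155 + G*q*(G + q)) + q = q + G*q*(155 + G*q*(G + q)))
W(11, -208) - m(192) = -208*(1 + 155*11 - 208*11**2*(11 - 208)) - 1*27 = -208*(1 + 1705 - 208*121*(-197)) - 27 = -208*(1 + 1705 + 4958096) - 27 = -208*4959802 - 27 = -1031638816 - 27 = -1031638843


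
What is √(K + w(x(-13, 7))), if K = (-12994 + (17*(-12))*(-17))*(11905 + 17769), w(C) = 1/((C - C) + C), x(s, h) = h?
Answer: 3*I*√1539005741/7 ≈ 16813.0*I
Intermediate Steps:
w(C) = 1/C (w(C) = 1/(0 + C) = 1/C)
K = -282674524 (K = (-12994 - 204*(-17))*29674 = (-12994 + 3468)*29674 = -9526*29674 = -282674524)
√(K + w(x(-13, 7))) = √(-282674524 + 1/7) = √(-282674524 + ⅐) = √(-1978721667/7) = 3*I*√1539005741/7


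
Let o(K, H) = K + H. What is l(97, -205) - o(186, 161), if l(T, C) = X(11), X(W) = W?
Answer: -336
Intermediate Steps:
l(T, C) = 11
o(K, H) = H + K
l(97, -205) - o(186, 161) = 11 - (161 + 186) = 11 - 1*347 = 11 - 347 = -336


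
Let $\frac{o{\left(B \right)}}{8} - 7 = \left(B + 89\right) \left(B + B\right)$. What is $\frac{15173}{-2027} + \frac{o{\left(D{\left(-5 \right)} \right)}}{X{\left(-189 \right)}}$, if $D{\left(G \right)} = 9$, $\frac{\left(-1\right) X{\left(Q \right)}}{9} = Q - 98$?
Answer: $- \frac{1496189}{747963} \approx -2.0004$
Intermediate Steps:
$X{\left(Q \right)} = 882 - 9 Q$ ($X{\left(Q \right)} = - 9 \left(Q - 98\right) = - 9 \left(-98 + Q\right) = 882 - 9 Q$)
$o{\left(B \right)} = 56 + 16 B \left(89 + B\right)$ ($o{\left(B \right)} = 56 + 8 \left(B + 89\right) \left(B + B\right) = 56 + 8 \left(89 + B\right) 2 B = 56 + 8 \cdot 2 B \left(89 + B\right) = 56 + 16 B \left(89 + B\right)$)
$\frac{15173}{-2027} + \frac{o{\left(D{\left(-5 \right)} \right)}}{X{\left(-189 \right)}} = \frac{15173}{-2027} + \frac{56 + 16 \cdot 9^{2} + 1424 \cdot 9}{882 - -1701} = 15173 \left(- \frac{1}{2027}\right) + \frac{56 + 16 \cdot 81 + 12816}{882 + 1701} = - \frac{15173}{2027} + \frac{56 + 1296 + 12816}{2583} = - \frac{15173}{2027} + 14168 \cdot \frac{1}{2583} = - \frac{15173}{2027} + \frac{2024}{369} = - \frac{1496189}{747963}$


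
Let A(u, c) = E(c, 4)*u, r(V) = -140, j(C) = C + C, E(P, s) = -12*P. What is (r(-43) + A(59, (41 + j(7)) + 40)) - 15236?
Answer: -82636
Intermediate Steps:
j(C) = 2*C
A(u, c) = -12*c*u (A(u, c) = (-12*c)*u = -12*c*u)
(r(-43) + A(59, (41 + j(7)) + 40)) - 15236 = (-140 - 12*((41 + 2*7) + 40)*59) - 15236 = (-140 - 12*((41 + 14) + 40)*59) - 15236 = (-140 - 12*(55 + 40)*59) - 15236 = (-140 - 12*95*59) - 15236 = (-140 - 67260) - 15236 = -67400 - 15236 = -82636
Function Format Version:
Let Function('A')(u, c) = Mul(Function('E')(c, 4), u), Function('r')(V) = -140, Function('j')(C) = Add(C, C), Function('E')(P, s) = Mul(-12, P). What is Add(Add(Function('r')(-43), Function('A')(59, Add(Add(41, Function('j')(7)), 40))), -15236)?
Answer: -82636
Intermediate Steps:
Function('j')(C) = Mul(2, C)
Function('A')(u, c) = Mul(-12, c, u) (Function('A')(u, c) = Mul(Mul(-12, c), u) = Mul(-12, c, u))
Add(Add(Function('r')(-43), Function('A')(59, Add(Add(41, Function('j')(7)), 40))), -15236) = Add(Add(-140, Mul(-12, Add(Add(41, Mul(2, 7)), 40), 59)), -15236) = Add(Add(-140, Mul(-12, Add(Add(41, 14), 40), 59)), -15236) = Add(Add(-140, Mul(-12, Add(55, 40), 59)), -15236) = Add(Add(-140, Mul(-12, 95, 59)), -15236) = Add(Add(-140, -67260), -15236) = Add(-67400, -15236) = -82636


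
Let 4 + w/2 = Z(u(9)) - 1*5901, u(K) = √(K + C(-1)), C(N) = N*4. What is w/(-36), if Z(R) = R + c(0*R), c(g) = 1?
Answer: 328 - √5/18 ≈ 327.88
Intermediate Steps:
C(N) = 4*N
u(K) = √(-4 + K) (u(K) = √(K + 4*(-1)) = √(K - 4) = √(-4 + K))
Z(R) = 1 + R (Z(R) = R + 1 = 1 + R)
w = -11808 + 2*√5 (w = -8 + 2*((1 + √(-4 + 9)) - 1*5901) = -8 + 2*((1 + √5) - 5901) = -8 + 2*(-5900 + √5) = -8 + (-11800 + 2*√5) = -11808 + 2*√5 ≈ -11804.)
w/(-36) = (-11808 + 2*√5)/(-36) = -(-11808 + 2*√5)/36 = 328 - √5/18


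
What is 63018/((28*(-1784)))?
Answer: -31509/24976 ≈ -1.2616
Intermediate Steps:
63018/((28*(-1784))) = 63018/(-49952) = 63018*(-1/49952) = -31509/24976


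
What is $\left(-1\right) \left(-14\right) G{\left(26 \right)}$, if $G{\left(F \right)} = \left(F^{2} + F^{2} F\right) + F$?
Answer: $255892$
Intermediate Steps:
$G{\left(F \right)} = F + F^{2} + F^{3}$ ($G{\left(F \right)} = \left(F^{2} + F^{3}\right) + F = F + F^{2} + F^{3}$)
$\left(-1\right) \left(-14\right) G{\left(26 \right)} = \left(-1\right) \left(-14\right) 26 \left(1 + 26 + 26^{2}\right) = 14 \cdot 26 \left(1 + 26 + 676\right) = 14 \cdot 26 \cdot 703 = 14 \cdot 18278 = 255892$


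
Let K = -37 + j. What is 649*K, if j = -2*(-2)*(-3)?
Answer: -31801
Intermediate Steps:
j = -12 (j = 4*(-3) = -12)
K = -49 (K = -37 - 12 = -49)
649*K = 649*(-49) = -31801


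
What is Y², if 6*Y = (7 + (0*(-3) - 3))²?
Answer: 64/9 ≈ 7.1111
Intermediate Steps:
Y = 8/3 (Y = (7 + (0*(-3) - 3))²/6 = (7 + (0 - 3))²/6 = (7 - 3)²/6 = (⅙)*4² = (⅙)*16 = 8/3 ≈ 2.6667)
Y² = (8/3)² = 64/9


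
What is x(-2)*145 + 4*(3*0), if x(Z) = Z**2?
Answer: 580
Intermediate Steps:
x(-2)*145 + 4*(3*0) = (-2)**2*145 + 4*(3*0) = 4*145 + 4*0 = 580 + 0 = 580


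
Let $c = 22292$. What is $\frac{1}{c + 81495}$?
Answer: $\frac{1}{103787} \approx 9.6351 \cdot 10^{-6}$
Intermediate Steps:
$\frac{1}{c + 81495} = \frac{1}{22292 + 81495} = \frac{1}{103787}$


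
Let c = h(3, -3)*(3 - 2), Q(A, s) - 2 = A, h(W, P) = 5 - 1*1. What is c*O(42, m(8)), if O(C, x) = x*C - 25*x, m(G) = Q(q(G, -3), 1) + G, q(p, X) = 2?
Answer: 816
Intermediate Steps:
h(W, P) = 4 (h(W, P) = 5 - 1 = 4)
Q(A, s) = 2 + A
c = 4 (c = 4*(3 - 2) = 4*1 = 4)
m(G) = 4 + G (m(G) = (2 + 2) + G = 4 + G)
O(C, x) = -25*x + C*x (O(C, x) = C*x - 25*x = -25*x + C*x)
c*O(42, m(8)) = 4*((4 + 8)*(-25 + 42)) = 4*(12*17) = 4*204 = 816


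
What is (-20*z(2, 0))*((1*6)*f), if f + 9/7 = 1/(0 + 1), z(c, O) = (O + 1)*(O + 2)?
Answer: 480/7 ≈ 68.571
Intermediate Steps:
z(c, O) = (1 + O)*(2 + O)
f = -2/7 (f = -9/7 + 1/(0 + 1) = -9/7 + 1/1 = -9/7 + 1 = -2/7 ≈ -0.28571)
(-20*z(2, 0))*((1*6)*f) = (-20*(2 + 0² + 3*0))*((1*6)*(-2/7)) = (-20*(2 + 0 + 0))*(6*(-2/7)) = -20*2*(-12/7) = -40*(-12/7) = 480/7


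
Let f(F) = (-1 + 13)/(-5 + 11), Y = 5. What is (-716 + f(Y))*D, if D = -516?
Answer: 368424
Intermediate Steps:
f(F) = 2 (f(F) = 12/6 = 12*(⅙) = 2)
(-716 + f(Y))*D = (-716 + 2)*(-516) = -714*(-516) = 368424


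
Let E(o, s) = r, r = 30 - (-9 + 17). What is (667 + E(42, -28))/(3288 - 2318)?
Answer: 689/970 ≈ 0.71031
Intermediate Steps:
r = 22 (r = 30 - 1*8 = 30 - 8 = 22)
E(o, s) = 22
(667 + E(42, -28))/(3288 - 2318) = (667 + 22)/(3288 - 2318) = 689/970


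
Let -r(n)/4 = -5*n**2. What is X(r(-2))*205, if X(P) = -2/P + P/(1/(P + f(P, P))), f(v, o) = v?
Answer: 20991959/8 ≈ 2.6240e+6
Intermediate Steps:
r(n) = 20*n**2 (r(n) = -(-20)*n**2 = 20*n**2)
X(P) = -2/P + 2*P**2 (X(P) = -2/P + P/(1/(P + P)) = -2/P + P/(1/(2*P)) = -2/P + P/((1/(2*P))) = -2/P + P*(2*P) = -2/P + 2*P**2)
X(r(-2))*205 = (2*(-1 + (20*(-2)**2)**3)/((20*(-2)**2)))*205 = (2*(-1 + (20*4)**3)/((20*4)))*205 = (2*(-1 + 80**3)/80)*205 = (2*(1/80)*(-1 + 512000))*205 = (2*(1/80)*511999)*205 = (511999/40)*205 = 20991959/8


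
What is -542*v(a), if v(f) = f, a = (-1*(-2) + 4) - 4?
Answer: -1084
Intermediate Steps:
a = 2 (a = (2 + 4) - 4 = 6 - 4 = 2)
-542*v(a) = -542*2 = -1084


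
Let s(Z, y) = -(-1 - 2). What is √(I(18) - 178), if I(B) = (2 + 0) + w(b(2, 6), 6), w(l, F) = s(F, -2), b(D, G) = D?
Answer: I*√173 ≈ 13.153*I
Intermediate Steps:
s(Z, y) = 3 (s(Z, y) = -1*(-3) = 3)
w(l, F) = 3
I(B) = 5 (I(B) = (2 + 0) + 3 = 2 + 3 = 5)
√(I(18) - 178) = √(5 - 178) = √(-173) = I*√173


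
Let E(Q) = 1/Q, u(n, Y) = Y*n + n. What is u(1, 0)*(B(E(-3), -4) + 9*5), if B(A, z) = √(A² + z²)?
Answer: 45 + √145/3 ≈ 49.014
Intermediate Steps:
u(n, Y) = n + Y*n
u(1, 0)*(B(E(-3), -4) + 9*5) = (1*(1 + 0))*(√((1/(-3))² + (-4)²) + 9*5) = (1*1)*(√((-⅓)² + 16) + 45) = 1*(√(⅑ + 16) + 45) = 1*(√(145/9) + 45) = 1*(√145/3 + 45) = 1*(45 + √145/3) = 45 + √145/3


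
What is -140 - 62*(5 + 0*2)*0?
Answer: -140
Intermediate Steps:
-140 - 62*(5 + 0*2)*0 = -140 - 62*(5 + 0)*0 = -140 - 310*0 = -140 - 62*0 = -140 + 0 = -140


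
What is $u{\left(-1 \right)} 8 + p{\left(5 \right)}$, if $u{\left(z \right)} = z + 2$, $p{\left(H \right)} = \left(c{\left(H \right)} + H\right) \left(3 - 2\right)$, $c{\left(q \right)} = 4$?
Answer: $17$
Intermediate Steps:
$p{\left(H \right)} = 4 + H$ ($p{\left(H \right)} = \left(4 + H\right) \left(3 - 2\right) = \left(4 + H\right) 1 = 4 + H$)
$u{\left(z \right)} = 2 + z$
$u{\left(-1 \right)} 8 + p{\left(5 \right)} = \left(2 - 1\right) 8 + \left(4 + 5\right) = 1 \cdot 8 + 9 = 8 + 9 = 17$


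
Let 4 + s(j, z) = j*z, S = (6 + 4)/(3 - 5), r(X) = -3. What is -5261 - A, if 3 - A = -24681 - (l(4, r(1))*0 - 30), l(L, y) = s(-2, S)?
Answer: -29915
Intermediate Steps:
S = -5 (S = 10/(-2) = 10*(-½) = -5)
s(j, z) = -4 + j*z
l(L, y) = 6 (l(L, y) = -4 - 2*(-5) = -4 + 10 = 6)
A = 24654 (A = 3 - (-24681 - (6*0 - 30)) = 3 - (-24681 - (0 - 30)) = 3 - (-24681 - 1*(-30)) = 3 - (-24681 + 30) = 3 - 1*(-24651) = 3 + 24651 = 24654)
-5261 - A = -5261 - 1*24654 = -5261 - 24654 = -29915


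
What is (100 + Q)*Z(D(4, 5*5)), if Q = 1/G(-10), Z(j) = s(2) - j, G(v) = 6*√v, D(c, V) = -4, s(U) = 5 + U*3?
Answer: 1500 - I*√10/4 ≈ 1500.0 - 0.79057*I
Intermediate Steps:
s(U) = 5 + 3*U
Z(j) = 11 - j (Z(j) = (5 + 3*2) - j = (5 + 6) - j = 11 - j)
Q = -I*√10/60 (Q = 1/(6*√(-10)) = 1/(6*(I*√10)) = 1/(6*I*√10) = -I*√10/60 ≈ -0.052705*I)
(100 + Q)*Z(D(4, 5*5)) = (100 - I*√10/60)*(11 - 1*(-4)) = (100 - I*√10/60)*(11 + 4) = (100 - I*√10/60)*15 = 1500 - I*√10/4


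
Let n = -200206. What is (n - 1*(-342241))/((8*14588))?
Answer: 142035/116704 ≈ 1.2171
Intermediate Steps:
(n - 1*(-342241))/((8*14588)) = (-200206 - 1*(-342241))/((8*14588)) = (-200206 + 342241)/116704 = 142035*(1/116704) = 142035/116704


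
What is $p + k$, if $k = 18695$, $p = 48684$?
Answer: $67379$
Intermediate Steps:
$p + k = 48684 + 18695 = 67379$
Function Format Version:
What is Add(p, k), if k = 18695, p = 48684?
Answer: 67379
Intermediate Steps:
Add(p, k) = Add(48684, 18695) = 67379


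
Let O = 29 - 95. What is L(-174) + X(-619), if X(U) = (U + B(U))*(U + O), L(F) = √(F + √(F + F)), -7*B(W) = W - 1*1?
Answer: 2543405/7 + √(-174 + 2*I*√87) ≈ 3.6334e+5 + 13.21*I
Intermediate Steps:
O = -66
B(W) = ⅐ - W/7 (B(W) = -(W - 1*1)/7 = -(W - 1)/7 = -(-1 + W)/7 = ⅐ - W/7)
L(F) = √(F + √2*√F) (L(F) = √(F + √(2*F)) = √(F + √2*√F))
X(U) = (-66 + U)*(⅐ + 6*U/7) (X(U) = (U + (⅐ - U/7))*(U - 66) = (⅐ + 6*U/7)*(-66 + U) = (-66 + U)*(⅐ + 6*U/7))
L(-174) + X(-619) = √(-174 + √2*√(-174)) + (-66/7 - 395/7*(-619) + (6/7)*(-619)²) = √(-174 + √2*(I*√174)) + (-66/7 + 244505/7 + (6/7)*383161) = √(-174 + 2*I*√87) + (-66/7 + 244505/7 + 2298966/7) = √(-174 + 2*I*√87) + 2543405/7 = 2543405/7 + √(-174 + 2*I*√87)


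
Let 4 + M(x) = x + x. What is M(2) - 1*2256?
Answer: -2256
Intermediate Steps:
M(x) = -4 + 2*x (M(x) = -4 + (x + x) = -4 + 2*x)
M(2) - 1*2256 = (-4 + 2*2) - 1*2256 = (-4 + 4) - 2256 = 0 - 2256 = -2256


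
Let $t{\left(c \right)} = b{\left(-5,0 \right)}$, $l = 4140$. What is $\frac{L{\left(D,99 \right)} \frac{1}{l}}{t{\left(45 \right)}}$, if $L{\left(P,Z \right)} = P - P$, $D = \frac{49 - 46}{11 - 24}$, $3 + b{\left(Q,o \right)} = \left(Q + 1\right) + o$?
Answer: $0$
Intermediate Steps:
$b{\left(Q,o \right)} = -2 + Q + o$ ($b{\left(Q,o \right)} = -3 + \left(\left(Q + 1\right) + o\right) = -3 + \left(\left(1 + Q\right) + o\right) = -3 + \left(1 + Q + o\right) = -2 + Q + o$)
$D = - \frac{3}{13}$ ($D = \frac{3}{-13} = 3 \left(- \frac{1}{13}\right) = - \frac{3}{13} \approx -0.23077$)
$t{\left(c \right)} = -7$ ($t{\left(c \right)} = -2 - 5 + 0 = -7$)
$L{\left(P,Z \right)} = 0$
$\frac{L{\left(D,99 \right)} \frac{1}{l}}{t{\left(45 \right)}} = \frac{0 \cdot \frac{1}{4140}}{-7} = 0 \cdot \frac{1}{4140} \left(- \frac{1}{7}\right) = 0 \left(- \frac{1}{7}\right) = 0$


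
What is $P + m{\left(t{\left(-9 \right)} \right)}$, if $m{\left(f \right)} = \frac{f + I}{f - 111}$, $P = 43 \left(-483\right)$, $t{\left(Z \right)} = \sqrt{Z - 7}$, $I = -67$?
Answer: $- \frac{256219700}{12337} - \frac{176 i}{12337} \approx -20768.0 - 0.014266 i$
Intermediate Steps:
$t{\left(Z \right)} = \sqrt{-7 + Z}$
$P = -20769$
$m{\left(f \right)} = \frac{-67 + f}{-111 + f}$ ($m{\left(f \right)} = \frac{f - 67}{f - 111} = \frac{-67 + f}{-111 + f}$)
$P + m{\left(t{\left(-9 \right)} \right)} = -20769 + \frac{-67 + \sqrt{-7 - 9}}{-111 + \sqrt{-7 - 9}} = -20769 + \frac{-67 + \sqrt{-16}}{-111 + \sqrt{-16}} = -20769 + \frac{-67 + 4 i}{-111 + 4 i} = -20769 + \frac{-111 - 4 i}{12337} \left(-67 + 4 i\right) = -20769 + \frac{\left(-111 - 4 i\right) \left(-67 + 4 i\right)}{12337}$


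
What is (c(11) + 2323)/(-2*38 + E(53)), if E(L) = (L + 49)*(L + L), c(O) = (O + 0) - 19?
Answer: 2315/10736 ≈ 0.21563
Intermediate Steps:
c(O) = -19 + O (c(O) = O - 19 = -19 + O)
E(L) = 2*L*(49 + L) (E(L) = (49 + L)*(2*L) = 2*L*(49 + L))
(c(11) + 2323)/(-2*38 + E(53)) = ((-19 + 11) + 2323)/(-2*38 + 2*53*(49 + 53)) = (-8 + 2323)/(-76 + 2*53*102) = 2315/(-76 + 10812) = 2315/10736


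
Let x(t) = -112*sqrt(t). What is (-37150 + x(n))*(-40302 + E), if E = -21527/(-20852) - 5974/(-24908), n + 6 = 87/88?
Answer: 7476958001387175/4994054 + 59171619176523*I*sqrt(22)/27467297 ≈ 1.4972e+9 + 1.0104e+7*I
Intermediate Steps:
n = -441/88 (n = -6 + 87/88 = -441/88 ≈ -5.0114)
x(t) = -112*sqrt(t)
E = 12707007/9988108 (E = -21527*(-1/20852) - 5974*(-1/24908) = 21527/20852 + 2987/12454 = 12707007/9988108 ≈ 1.2722)
(-37150 + x(n))*(-40302 + E) = (-37150 - 588*I*sqrt(22)/11)*(-40302 + 12707007/9988108) = (-37150 - 588*I*sqrt(22)/11)*(-402528021609/9988108) = 7476958001387175/4994054 + 59171619176523*I*sqrt(22)/27467297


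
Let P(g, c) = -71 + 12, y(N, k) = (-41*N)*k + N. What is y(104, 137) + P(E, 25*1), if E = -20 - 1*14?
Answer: -584123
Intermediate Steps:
E = -34 (E = -20 - 14 = -34)
y(N, k) = N - 41*N*k (y(N, k) = -41*N*k + N = N - 41*N*k)
P(g, c) = -59
y(104, 137) + P(E, 25*1) = 104*(1 - 41*137) - 59 = 104*(1 - 5617) - 59 = 104*(-5616) - 59 = -584064 - 59 = -584123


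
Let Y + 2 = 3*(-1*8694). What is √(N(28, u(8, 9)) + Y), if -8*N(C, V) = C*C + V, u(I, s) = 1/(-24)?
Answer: I*√15080829/24 ≈ 161.81*I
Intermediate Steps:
u(I, s) = -1/24
N(C, V) = -V/8 - C²/8 (N(C, V) = -(C*C + V)/8 = -(C² + V)/8 = -(V + C²)/8 = -V/8 - C²/8)
Y = -26084 (Y = -2 + 3*(-1*8694) = -2 + 3*(-8694) = -2 - 26082 = -26084)
√(N(28, u(8, 9)) + Y) = √((-⅛*(-1/24) - ⅛*28²) - 26084) = √((1/192 - ⅛*784) - 26084) = √((1/192 - 98) - 26084) = √(-18815/192 - 26084) = √(-5026943/192) = I*√15080829/24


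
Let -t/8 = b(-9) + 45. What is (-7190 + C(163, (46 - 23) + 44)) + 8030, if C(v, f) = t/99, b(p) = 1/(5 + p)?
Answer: 82802/99 ≈ 836.38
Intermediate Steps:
t = -358 (t = -8*(1/(5 - 9) + 45) = -8*(1/(-4) + 45) = -8*(-1/4 + 45) = -8*179/4 = -358)
C(v, f) = -358/99
(-7190 + C(163, (46 - 23) + 44)) + 8030 = (-7190 - 358/99) + 8030 = -712168/99 + 8030 = 82802/99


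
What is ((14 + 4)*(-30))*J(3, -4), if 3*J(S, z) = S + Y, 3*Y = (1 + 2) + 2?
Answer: -840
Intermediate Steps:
Y = 5/3 (Y = ((1 + 2) + 2)/3 = (3 + 2)/3 = (1/3)*5 = 5/3 ≈ 1.6667)
J(S, z) = 5/9 + S/3 (J(S, z) = (S + 5/3)/3 = (5/3 + S)/3 = 5/9 + S/3)
((14 + 4)*(-30))*J(3, -4) = ((14 + 4)*(-30))*(5/9 + (1/3)*3) = (18*(-30))*(5/9 + 1) = -540*14/9 = -840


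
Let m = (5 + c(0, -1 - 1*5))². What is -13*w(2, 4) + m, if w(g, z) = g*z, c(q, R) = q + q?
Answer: -79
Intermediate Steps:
c(q, R) = 2*q
m = 25 (m = (5 + 2*0)² = (5 + 0)² = 5² = 25)
-13*w(2, 4) + m = -26*4 + 25 = -13*8 + 25 = -104 + 25 = -79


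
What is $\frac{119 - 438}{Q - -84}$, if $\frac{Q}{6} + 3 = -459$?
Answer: $\frac{319}{2688} \approx 0.11868$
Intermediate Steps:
$Q = -2772$ ($Q = -18 + 6 \left(-459\right) = -18 - 2754 = -2772$)
$\frac{119 - 438}{Q - -84} = \frac{119 - 438}{-2772 - -84} = - \frac{319}{-2772 + 84} = - \frac{319}{-2688} = \left(-319\right) \left(- \frac{1}{2688}\right) = \frac{319}{2688}$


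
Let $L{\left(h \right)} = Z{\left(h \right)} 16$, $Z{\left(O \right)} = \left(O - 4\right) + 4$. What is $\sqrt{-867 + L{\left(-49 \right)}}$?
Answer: $i \sqrt{1651} \approx 40.633 i$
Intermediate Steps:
$Z{\left(O \right)} = O$ ($Z{\left(O \right)} = \left(-4 + O\right) + 4 = O$)
$L{\left(h \right)} = 16 h$ ($L{\left(h \right)} = h 16 = 16 h$)
$\sqrt{-867 + L{\left(-49 \right)}} = \sqrt{-867 + 16 \left(-49\right)} = \sqrt{-867 - 784} = \sqrt{-1651} = i \sqrt{1651}$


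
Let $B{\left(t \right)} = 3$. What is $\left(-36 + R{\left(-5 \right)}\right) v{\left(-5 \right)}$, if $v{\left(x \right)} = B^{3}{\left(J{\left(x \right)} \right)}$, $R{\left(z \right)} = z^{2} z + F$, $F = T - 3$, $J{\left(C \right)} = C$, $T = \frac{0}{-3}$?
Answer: $-4428$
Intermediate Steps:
$T = 0$ ($T = 0 \left(- \frac{1}{3}\right) = 0$)
$F = -3$ ($F = 0 - 3 = -3$)
$R{\left(z \right)} = -3 + z^{3}$ ($R{\left(z \right)} = z^{2} z - 3 = z^{3} - 3 = -3 + z^{3}$)
$v{\left(x \right)} = 27$ ($v{\left(x \right)} = 3^{3} = 27$)
$\left(-36 + R{\left(-5 \right)}\right) v{\left(-5 \right)} = \left(-36 + \left(-3 + \left(-5\right)^{3}\right)\right) 27 = \left(-36 - 128\right) 27 = \left(-164\right) 27 = -4428$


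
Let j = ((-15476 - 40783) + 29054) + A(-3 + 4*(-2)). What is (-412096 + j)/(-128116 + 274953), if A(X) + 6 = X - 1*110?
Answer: -439428/146837 ≈ -2.9926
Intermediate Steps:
A(X) = -116 + X (A(X) = -6 + (X - 1*110) = -6 + (X - 110) = -6 + (-110 + X) = -116 + X)
j = -27332 (j = ((-15476 - 40783) + 29054) + (-116 + (-3 + 4*(-2))) = (-56259 + 29054) + (-116 + (-3 - 8)) = -27205 + (-116 - 11) = -27205 - 127 = -27332)
(-412096 + j)/(-128116 + 274953) = (-412096 - 27332)/(-128116 + 274953) = -439428/146837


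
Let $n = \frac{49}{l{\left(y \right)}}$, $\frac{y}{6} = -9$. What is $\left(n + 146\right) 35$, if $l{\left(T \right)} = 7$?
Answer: $5355$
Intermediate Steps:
$y = -54$ ($y = 6 \left(-9\right) = -54$)
$n = 7$ ($n = \frac{49}{7} = 49 \cdot \frac{1}{7} = 7$)
$\left(n + 146\right) 35 = \left(7 + 146\right) 35 = 153 \cdot 35 = 5355$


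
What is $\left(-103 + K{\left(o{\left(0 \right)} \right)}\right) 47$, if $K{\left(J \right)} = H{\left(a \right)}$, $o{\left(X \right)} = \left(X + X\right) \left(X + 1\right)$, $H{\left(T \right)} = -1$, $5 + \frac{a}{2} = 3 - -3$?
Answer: $-4888$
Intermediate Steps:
$a = 2$ ($a = -10 + 2 \left(3 - -3\right) = -10 + 2 \left(3 + 3\right) = -10 + 2 \cdot 6 = -10 + 12 = 2$)
$o{\left(X \right)} = 2 X \left(1 + X\right)$
$K{\left(J \right)} = -1$
$\left(-103 + K{\left(o{\left(0 \right)} \right)}\right) 47 = \left(-103 - 1\right) 47 = \left(-104\right) 47 = -4888$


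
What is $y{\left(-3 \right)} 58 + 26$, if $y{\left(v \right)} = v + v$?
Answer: $-322$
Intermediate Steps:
$y{\left(v \right)} = 2 v$
$y{\left(-3 \right)} 58 + 26 = 2 \left(-3\right) 58 + 26 = \left(-6\right) 58 + 26 = -348 + 26 = -322$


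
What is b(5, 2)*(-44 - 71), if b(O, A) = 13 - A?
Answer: -1265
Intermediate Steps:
b(5, 2)*(-44 - 71) = (13 - 1*2)*(-44 - 71) = (13 - 2)*(-115) = 11*(-115) = -1265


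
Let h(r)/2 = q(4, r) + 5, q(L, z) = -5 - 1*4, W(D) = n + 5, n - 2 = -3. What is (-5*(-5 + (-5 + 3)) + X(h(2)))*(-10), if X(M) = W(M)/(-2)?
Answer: -330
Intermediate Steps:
n = -1 (n = 2 - 3 = -1)
W(D) = 4 (W(D) = -1 + 5 = 4)
q(L, z) = -9 (q(L, z) = -5 - 4 = -9)
h(r) = -8 (h(r) = 2*(-9 + 5) = 2*(-4) = -8)
X(M) = -2 (X(M) = 4/(-2) = 4*(-½) = -2)
(-5*(-5 + (-5 + 3)) + X(h(2)))*(-10) = (-5*(-5 + (-5 + 3)) - 2)*(-10) = (-5*(-5 - 2) - 2)*(-10) = (-5*(-7) - 2)*(-10) = (35 - 2)*(-10) = 33*(-10) = -330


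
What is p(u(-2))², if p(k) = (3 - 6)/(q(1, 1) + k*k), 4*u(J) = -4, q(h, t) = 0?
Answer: 9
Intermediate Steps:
u(J) = -1 (u(J) = (¼)*(-4) = -1)
p(k) = -3/k² (p(k) = (3 - 6)/(0 + k*k) = -3/(0 + k²) = -3/k²)
p(u(-2))² = (-3/(-1)²)² = (-3*1)² = (-3)² = 9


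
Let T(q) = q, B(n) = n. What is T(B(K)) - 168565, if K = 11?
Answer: -168554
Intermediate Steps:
T(B(K)) - 168565 = 11 - 168565 = -168554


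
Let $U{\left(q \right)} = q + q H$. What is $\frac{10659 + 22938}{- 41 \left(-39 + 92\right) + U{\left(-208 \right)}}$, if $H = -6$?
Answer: $- \frac{33597}{1133} \approx -29.653$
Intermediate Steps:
$U{\left(q \right)} = - 5 q$ ($U{\left(q \right)} = q + q \left(-6\right) = q - 6 q = - 5 q$)
$\frac{10659 + 22938}{- 41 \left(-39 + 92\right) + U{\left(-208 \right)}} = \frac{10659 + 22938}{- 41 \left(-39 + 92\right) - -1040} = \frac{33597}{\left(-41\right) 53 + 1040} = \frac{33597}{-2173 + 1040} = \frac{33597}{-1133} = 33597 \left(- \frac{1}{1133}\right) = - \frac{33597}{1133}$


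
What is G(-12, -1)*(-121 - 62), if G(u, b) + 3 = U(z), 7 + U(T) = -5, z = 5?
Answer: 2745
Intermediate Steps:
U(T) = -12 (U(T) = -7 - 5 = -12)
G(u, b) = -15 (G(u, b) = -3 - 12 = -15)
G(-12, -1)*(-121 - 62) = -15*(-121 - 62) = -15*(-183) = 2745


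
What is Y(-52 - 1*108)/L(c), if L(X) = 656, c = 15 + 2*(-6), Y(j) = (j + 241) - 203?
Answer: -61/328 ≈ -0.18598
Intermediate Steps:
Y(j) = 38 + j (Y(j) = (241 + j) - 203 = 38 + j)
c = 3 (c = 15 - 12 = 3)
Y(-52 - 1*108)/L(c) = (38 + (-52 - 1*108))/656 = (38 + (-52 - 108))*(1/656) = (38 - 160)*(1/656) = -122*1/656 = -61/328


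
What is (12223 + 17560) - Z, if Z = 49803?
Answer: -20020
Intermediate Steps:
(12223 + 17560) - Z = (12223 + 17560) - 1*49803 = 29783 - 49803 = -20020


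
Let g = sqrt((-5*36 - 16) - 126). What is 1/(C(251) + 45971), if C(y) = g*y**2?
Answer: 45971/1280171905163 - 63001*I*sqrt(322)/1280171905163 ≈ 3.591e-8 - 8.8309e-7*I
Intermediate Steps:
g = I*sqrt(322) (g = sqrt((-180 - 16) - 126) = sqrt(-196 - 126) = sqrt(-322) = I*sqrt(322) ≈ 17.944*I)
C(y) = I*sqrt(322)*y**2 (C(y) = (I*sqrt(322))*y**2 = I*sqrt(322)*y**2)
1/(C(251) + 45971) = 1/(I*sqrt(322)*251**2 + 45971) = 1/(I*sqrt(322)*63001 + 45971) = 1/(63001*I*sqrt(322) + 45971) = 1/(45971 + 63001*I*sqrt(322))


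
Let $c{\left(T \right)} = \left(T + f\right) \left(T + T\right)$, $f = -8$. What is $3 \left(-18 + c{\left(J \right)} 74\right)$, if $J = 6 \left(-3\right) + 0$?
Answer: $207738$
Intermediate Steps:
$J = -18$ ($J = -18 + 0 = -18$)
$c{\left(T \right)} = 2 T \left(-8 + T\right)$ ($c{\left(T \right)} = \left(T - 8\right) \left(T + T\right) = \left(-8 + T\right) 2 T = 2 T \left(-8 + T\right)$)
$3 \left(-18 + c{\left(J \right)} 74\right) = 3 \left(-18 + 2 \left(-18\right) \left(-8 - 18\right) 74\right) = 3 \left(-18 + 2 \left(-18\right) \left(-26\right) 74\right) = 3 \left(-18 + 936 \cdot 74\right) = 3 \left(-18 + 69264\right) = 3 \cdot 69246 = 207738$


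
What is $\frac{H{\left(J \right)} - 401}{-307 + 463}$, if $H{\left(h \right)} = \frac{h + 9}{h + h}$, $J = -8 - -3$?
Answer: $- \frac{669}{260} \approx -2.5731$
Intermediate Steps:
$J = -5$ ($J = -8 + 3 = -5$)
$H{\left(h \right)} = \frac{9 + h}{2 h}$
$\frac{H{\left(J \right)} - 401}{-307 + 463} = \frac{\frac{9 - 5}{2 \left(-5\right)} - 401}{-307 + 463} = \frac{\frac{1}{2} \left(- \frac{1}{5}\right) 4 - 401}{156} = \left(- \frac{2}{5} - 401\right) \frac{1}{156} = \left(- \frac{2007}{5}\right) \frac{1}{156} = - \frac{669}{260}$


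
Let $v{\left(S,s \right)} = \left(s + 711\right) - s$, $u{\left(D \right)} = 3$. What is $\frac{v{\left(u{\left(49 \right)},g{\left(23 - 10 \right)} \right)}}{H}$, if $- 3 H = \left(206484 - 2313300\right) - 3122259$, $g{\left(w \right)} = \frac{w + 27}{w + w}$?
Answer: $\frac{711}{1743025} \approx 0.00040791$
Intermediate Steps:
$g{\left(w \right)} = \frac{27 + w}{2 w}$
$v{\left(S,s \right)} = 711$ ($v{\left(S,s \right)} = \left(711 + s\right) - s = 711$)
$H = 1743025$ ($H = - \frac{\left(206484 - 2313300\right) - 3122259}{3} = - \frac{-2106816 - 3122259}{3} = \left(- \frac{1}{3}\right) \left(-5229075\right) = 1743025$)
$\frac{v{\left(u{\left(49 \right)},g{\left(23 - 10 \right)} \right)}}{H} = \frac{711}{1743025}$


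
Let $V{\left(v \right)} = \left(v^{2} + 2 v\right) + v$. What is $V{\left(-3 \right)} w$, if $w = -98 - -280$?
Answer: $0$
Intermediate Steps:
$w = 182$ ($w = -98 + 280 = 182$)
$V{\left(v \right)} = v^{2} + 3 v$
$V{\left(-3 \right)} w = - 3 \left(3 - 3\right) 182 = \left(-3\right) 0 \cdot 182 = 0 \cdot 182 = 0$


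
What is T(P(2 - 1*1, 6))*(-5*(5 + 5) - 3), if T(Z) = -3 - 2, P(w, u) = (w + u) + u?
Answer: 265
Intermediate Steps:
P(w, u) = w + 2*u (P(w, u) = (u + w) + u = w + 2*u)
T(Z) = -5
T(P(2 - 1*1, 6))*(-5*(5 + 5) - 3) = -5*(-5*(5 + 5) - 3) = -5*(-5*10 - 3) = -5*(-50 - 3) = -5*(-53) = 265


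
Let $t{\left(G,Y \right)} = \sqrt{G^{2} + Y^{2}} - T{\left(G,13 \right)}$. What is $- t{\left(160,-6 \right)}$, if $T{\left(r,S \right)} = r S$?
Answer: $2080 - 2 \sqrt{6409} \approx 1919.9$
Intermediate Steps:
$T{\left(r,S \right)} = S r$
$t{\left(G,Y \right)} = \sqrt{G^{2} + Y^{2}} - 13 G$
$- t{\left(160,-6 \right)} = - (\sqrt{160^{2} + \left(-6\right)^{2}} - 2080) = - (\sqrt{25600 + 36} - 2080) = - (\sqrt{25636} - 2080) = - (2 \sqrt{6409} - 2080) = - (-2080 + 2 \sqrt{6409}) = 2080 - 2 \sqrt{6409}$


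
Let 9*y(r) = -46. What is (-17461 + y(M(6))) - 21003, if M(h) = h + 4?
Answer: -346222/9 ≈ -38469.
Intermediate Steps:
M(h) = 4 + h
y(r) = -46/9 (y(r) = (⅑)*(-46) = -46/9)
(-17461 + y(M(6))) - 21003 = (-17461 - 46/9) - 21003 = -157195/9 - 21003 = -346222/9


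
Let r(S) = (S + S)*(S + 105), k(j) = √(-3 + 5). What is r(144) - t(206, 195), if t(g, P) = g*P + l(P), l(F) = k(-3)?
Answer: 31542 - √2 ≈ 31541.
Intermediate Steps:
k(j) = √2
r(S) = 2*S*(105 + S) (r(S) = (2*S)*(105 + S) = 2*S*(105 + S))
l(F) = √2
t(g, P) = √2 + P*g (t(g, P) = g*P + √2 = P*g + √2 = √2 + P*g)
r(144) - t(206, 195) = 2*144*(105 + 144) - (√2 + 195*206) = 2*144*249 - (√2 + 40170) = 71712 - (40170 + √2) = 71712 + (-40170 - √2) = 31542 - √2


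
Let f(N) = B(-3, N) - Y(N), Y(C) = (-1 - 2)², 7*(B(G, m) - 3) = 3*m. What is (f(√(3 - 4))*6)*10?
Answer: -360 + 180*I/7 ≈ -360.0 + 25.714*I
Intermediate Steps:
B(G, m) = 3 + 3*m/7 (B(G, m) = 3 + (3*m)/7 = 3 + 3*m/7)
Y(C) = 9 (Y(C) = (-3)² = 9)
f(N) = -6 + 3*N/7 (f(N) = (3 + 3*N/7) - 1*9 = (3 + 3*N/7) - 9 = -6 + 3*N/7)
(f(√(3 - 4))*6)*10 = ((-6 + 3*√(3 - 4)/7)*6)*10 = ((-6 + 3*√(-1)/7)*6)*10 = ((-6 + 3*I/7)*6)*10 = (-36 + 18*I/7)*10 = -360 + 180*I/7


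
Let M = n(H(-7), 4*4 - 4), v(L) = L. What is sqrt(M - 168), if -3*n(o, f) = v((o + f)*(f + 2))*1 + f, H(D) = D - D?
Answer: 2*I*sqrt(57) ≈ 15.1*I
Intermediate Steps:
H(D) = 0
n(o, f) = -f/3 - (2 + f)*(f + o)/3 (n(o, f) = -(((o + f)*(f + 2))*1 + f)/3 = -(((f + o)*(2 + f))*1 + f)/3 = -(((2 + f)*(f + o))*1 + f)/3 = -((2 + f)*(f + o) + f)/3 = -(f + (2 + f)*(f + o))/3 = -f/3 - (2 + f)*(f + o)/3)
M = -60 (M = -(4*4 - 4) - 2/3*0 - (4*4 - 4)**2/3 - 1/3*(4*4 - 4)*0 = -(16 - 4) + 0 - (16 - 4)**2/3 - 1/3*(16 - 4)*0 = -1*12 + 0 - 1/3*12**2 - 1/3*12*0 = -12 + 0 - 1/3*144 + 0 = -12 + 0 - 48 + 0 = -60)
sqrt(M - 168) = sqrt(-60 - 168) = sqrt(-228) = 2*I*sqrt(57)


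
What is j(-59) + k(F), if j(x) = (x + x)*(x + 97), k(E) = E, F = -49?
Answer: -4533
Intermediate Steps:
j(x) = 2*x*(97 + x) (j(x) = (2*x)*(97 + x) = 2*x*(97 + x))
j(-59) + k(F) = 2*(-59)*(97 - 59) - 49 = 2*(-59)*38 - 49 = -4484 - 49 = -4533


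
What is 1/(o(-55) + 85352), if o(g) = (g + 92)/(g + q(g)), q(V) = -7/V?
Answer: 3018/257590301 ≈ 1.1716e-5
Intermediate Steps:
o(g) = (92 + g)/(g - 7/g) (o(g) = (g + 92)/(g - 7/g) = (92 + g)/(g - 7/g))
1/(o(-55) + 85352) = 1/(-55*(92 - 55)/(-7 + (-55)²) + 85352) = 1/(-55*37/(-7 + 3025) + 85352) = 1/(-55*37/3018 + 85352) = 1/(-55*1/3018*37 + 85352) = 1/(-2035/3018 + 85352) = 1/(257590301/3018) = 3018/257590301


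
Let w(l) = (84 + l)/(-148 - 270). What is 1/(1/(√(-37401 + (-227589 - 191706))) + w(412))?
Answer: -23671467072/28088674465 + 262086*I*√12686/28088674465 ≈ -0.84274 + 0.0010509*I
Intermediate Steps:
w(l) = -42/209 - l/418 (w(l) = (84 + l)/(-418) = (84 + l)*(-1/418) = -42/209 - l/418)
1/(1/(√(-37401 + (-227589 - 191706))) + w(412)) = 1/(1/(√(-37401 + (-227589 - 191706))) + (-42/209 - 1/418*412)) = 1/(1/(√(-37401 - 419295)) + (-42/209 - 206/209)) = 1/(1/(√(-456696)) - 248/209) = 1/(1/(6*I*√12686) - 248/209) = 1/(-I*√12686/76116 - 248/209) = 1/(-248/209 - I*√12686/76116)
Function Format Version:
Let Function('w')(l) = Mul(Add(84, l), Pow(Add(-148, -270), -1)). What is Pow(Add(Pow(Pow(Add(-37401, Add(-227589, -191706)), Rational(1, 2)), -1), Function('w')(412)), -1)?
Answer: Add(Rational(-23671467072, 28088674465), Mul(Rational(262086, 28088674465), I, Pow(12686, Rational(1, 2)))) ≈ Add(-0.84274, Mul(0.0010509, I))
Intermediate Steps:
Function('w')(l) = Add(Rational(-42, 209), Mul(Rational(-1, 418), l)) (Function('w')(l) = Mul(Add(84, l), Pow(-418, -1)) = Mul(Add(84, l), Rational(-1, 418)) = Add(Rational(-42, 209), Mul(Rational(-1, 418), l)))
Pow(Add(Pow(Pow(Add(-37401, Add(-227589, -191706)), Rational(1, 2)), -1), Function('w')(412)), -1) = Pow(Add(Pow(Pow(Add(-37401, Add(-227589, -191706)), Rational(1, 2)), -1), Add(Rational(-42, 209), Mul(Rational(-1, 418), 412))), -1) = Pow(Add(Pow(Pow(Add(-37401, -419295), Rational(1, 2)), -1), Add(Rational(-42, 209), Rational(-206, 209))), -1) = Pow(Add(Pow(Pow(-456696, Rational(1, 2)), -1), Rational(-248, 209)), -1) = Pow(Add(Pow(Mul(6, I, Pow(12686, Rational(1, 2))), -1), Rational(-248, 209)), -1) = Pow(Add(Mul(Rational(-1, 76116), I, Pow(12686, Rational(1, 2))), Rational(-248, 209)), -1) = Pow(Add(Rational(-248, 209), Mul(Rational(-1, 76116), I, Pow(12686, Rational(1, 2)))), -1)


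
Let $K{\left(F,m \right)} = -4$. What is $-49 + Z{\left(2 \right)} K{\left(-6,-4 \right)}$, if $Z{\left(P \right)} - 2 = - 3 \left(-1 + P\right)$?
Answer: $-45$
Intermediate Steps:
$Z{\left(P \right)} = 5 - 3 P$ ($Z{\left(P \right)} = 2 - 3 \left(-1 + P\right) = 2 - \left(-3 + 3 P\right) = 5 - 3 P$)
$-49 + Z{\left(2 \right)} K{\left(-6,-4 \right)} = -49 + \left(5 - 6\right) \left(-4\right) = -49 - -4 = -49 + 4 = -45$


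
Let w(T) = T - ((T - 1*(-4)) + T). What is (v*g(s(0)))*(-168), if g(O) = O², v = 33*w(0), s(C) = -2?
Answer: 88704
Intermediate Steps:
w(T) = -4 - T (w(T) = T - ((T + 4) + T) = T - ((4 + T) + T) = T - (4 + 2*T) = T + (-4 - 2*T) = -4 - T)
v = -132 (v = 33*(-4 - 1*0) = 33*(-4 + 0) = 33*(-4) = -132)
(v*g(s(0)))*(-168) = -132*(-2)²*(-168) = -132*4*(-168) = -528*(-168) = 88704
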